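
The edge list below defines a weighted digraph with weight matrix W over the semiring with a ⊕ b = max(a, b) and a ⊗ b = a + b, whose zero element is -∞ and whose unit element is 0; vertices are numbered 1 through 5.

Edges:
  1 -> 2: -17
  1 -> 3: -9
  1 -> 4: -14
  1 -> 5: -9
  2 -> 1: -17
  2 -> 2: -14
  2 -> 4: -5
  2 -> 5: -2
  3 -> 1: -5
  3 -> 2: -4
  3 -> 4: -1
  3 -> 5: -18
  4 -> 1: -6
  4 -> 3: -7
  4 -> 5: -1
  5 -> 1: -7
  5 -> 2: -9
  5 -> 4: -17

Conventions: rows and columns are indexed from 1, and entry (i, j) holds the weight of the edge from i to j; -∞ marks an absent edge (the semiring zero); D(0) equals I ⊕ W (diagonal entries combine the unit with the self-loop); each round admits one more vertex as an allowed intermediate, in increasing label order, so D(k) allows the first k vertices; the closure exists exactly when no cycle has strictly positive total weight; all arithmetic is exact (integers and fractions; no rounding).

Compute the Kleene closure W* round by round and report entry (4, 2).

D(0):
  [0, -17, -9, -14, -9]
  [-17, 0, -∞, -5, -2]
  [-5, -4, 0, -1, -18]
  [-6, -∞, -7, 0, -1]
  [-7, -9, -∞, -17, 0]
D(1):
  [0, -17, -9, -14, -9]
  [-17, 0, -26, -5, -2]
  [-5, -4, 0, -1, -14]
  [-6, -23, -7, 0, -1]
  [-7, -9, -16, -17, 0]
D(2):
  [0, -17, -9, -14, -9]
  [-17, 0, -26, -5, -2]
  [-5, -4, 0, -1, -6]
  [-6, -23, -7, 0, -1]
  [-7, -9, -16, -14, 0]
D(3):
  [0, -13, -9, -10, -9]
  [-17, 0, -26, -5, -2]
  [-5, -4, 0, -1, -6]
  [-6, -11, -7, 0, -1]
  [-7, -9, -16, -14, 0]
D(4):
  [0, -13, -9, -10, -9]
  [-11, 0, -12, -5, -2]
  [-5, -4, 0, -1, -2]
  [-6, -11, -7, 0, -1]
  [-7, -9, -16, -14, 0]
D(5):
  [0, -13, -9, -10, -9]
  [-9, 0, -12, -5, -2]
  [-5, -4, 0, -1, -2]
  [-6, -10, -7, 0, -1]
  [-7, -9, -16, -14, 0]
Answer: W*[4][2] = -10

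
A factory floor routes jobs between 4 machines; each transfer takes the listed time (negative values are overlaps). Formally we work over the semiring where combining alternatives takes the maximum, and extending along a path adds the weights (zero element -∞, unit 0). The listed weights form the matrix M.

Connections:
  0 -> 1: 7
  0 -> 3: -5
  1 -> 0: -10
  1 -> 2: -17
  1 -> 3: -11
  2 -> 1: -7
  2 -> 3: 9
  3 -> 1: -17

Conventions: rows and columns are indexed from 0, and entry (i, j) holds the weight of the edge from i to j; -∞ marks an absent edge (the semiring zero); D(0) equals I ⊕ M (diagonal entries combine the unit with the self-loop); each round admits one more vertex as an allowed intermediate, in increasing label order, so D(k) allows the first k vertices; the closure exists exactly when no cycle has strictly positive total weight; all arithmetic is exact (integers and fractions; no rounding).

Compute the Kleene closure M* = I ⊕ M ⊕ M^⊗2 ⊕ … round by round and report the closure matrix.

D(0):
  [0, 7, -∞, -5]
  [-10, 0, -17, -11]
  [-∞, -7, 0, 9]
  [-∞, -17, -∞, 0]
D(1):
  [0, 7, -∞, -5]
  [-10, 0, -17, -11]
  [-∞, -7, 0, 9]
  [-∞, -17, -∞, 0]
D(2):
  [0, 7, -10, -4]
  [-10, 0, -17, -11]
  [-17, -7, 0, 9]
  [-27, -17, -34, 0]
D(3):
  [0, 7, -10, -1]
  [-10, 0, -17, -8]
  [-17, -7, 0, 9]
  [-27, -17, -34, 0]
D(4):
  [0, 7, -10, -1]
  [-10, 0, -17, -8]
  [-17, -7, 0, 9]
  [-27, -17, -34, 0]
Answer: M* = [[0, 7, -10, -1], [-10, 0, -17, -8], [-17, -7, 0, 9], [-27, -17, -34, 0]]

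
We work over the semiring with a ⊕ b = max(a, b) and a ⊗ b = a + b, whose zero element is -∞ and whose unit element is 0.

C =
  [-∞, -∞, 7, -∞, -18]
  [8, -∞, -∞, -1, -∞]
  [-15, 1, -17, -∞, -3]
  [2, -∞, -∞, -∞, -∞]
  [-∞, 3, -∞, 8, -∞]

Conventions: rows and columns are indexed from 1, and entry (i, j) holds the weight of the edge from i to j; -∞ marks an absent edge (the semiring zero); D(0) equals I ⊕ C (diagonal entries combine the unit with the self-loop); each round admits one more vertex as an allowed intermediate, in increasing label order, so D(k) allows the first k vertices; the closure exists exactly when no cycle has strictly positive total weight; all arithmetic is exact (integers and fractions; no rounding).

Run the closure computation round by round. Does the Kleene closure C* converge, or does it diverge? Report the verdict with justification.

D(0):
  [0, -∞, 7, -∞, -18]
  [8, 0, -∞, -1, -∞]
  [-15, 1, 0, -∞, -3]
  [2, -∞, -∞, 0, -∞]
  [-∞, 3, -∞, 8, 0]
D(1):
  [0, -∞, 7, -∞, -18]
  [8, 0, 15, -1, -10]
  [-15, 1, 0, -∞, -3]
  [2, -∞, 9, 0, -16]
  [-∞, 3, -∞, 8, 0]
Detection: at round 2, diagonal entry (3, 3) turns strictly positive.
Key observation: the cycle 3->2->1->3 has total weight 1 + 8 + 7, which is strictly positive.
Answer: DIVERGES — positive cycle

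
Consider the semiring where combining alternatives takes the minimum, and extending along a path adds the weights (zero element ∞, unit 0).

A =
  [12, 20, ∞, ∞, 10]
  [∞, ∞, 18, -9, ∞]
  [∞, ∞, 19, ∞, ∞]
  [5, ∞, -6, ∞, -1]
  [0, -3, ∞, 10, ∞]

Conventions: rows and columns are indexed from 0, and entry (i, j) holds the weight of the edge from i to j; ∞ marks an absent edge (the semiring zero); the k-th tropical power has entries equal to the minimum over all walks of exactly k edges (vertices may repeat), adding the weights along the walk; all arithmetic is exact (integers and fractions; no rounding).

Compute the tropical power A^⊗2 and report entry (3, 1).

A^⊗2:
  [10, 7, 38, 11, 22]
  [-4, ∞, -15, ∞, -10]
  [∞, ∞, 38, ∞, ∞]
  [-1, -4, 13, 9, 15]
  [12, 20, 4, -12, 9]
Key observation: the optimum is the walk 3->4->1, with weight (-1) + (-3) = -4.
Optimal value attained by: walk 3->4->1.
Answer: (A^⊗2)[3][1] = -4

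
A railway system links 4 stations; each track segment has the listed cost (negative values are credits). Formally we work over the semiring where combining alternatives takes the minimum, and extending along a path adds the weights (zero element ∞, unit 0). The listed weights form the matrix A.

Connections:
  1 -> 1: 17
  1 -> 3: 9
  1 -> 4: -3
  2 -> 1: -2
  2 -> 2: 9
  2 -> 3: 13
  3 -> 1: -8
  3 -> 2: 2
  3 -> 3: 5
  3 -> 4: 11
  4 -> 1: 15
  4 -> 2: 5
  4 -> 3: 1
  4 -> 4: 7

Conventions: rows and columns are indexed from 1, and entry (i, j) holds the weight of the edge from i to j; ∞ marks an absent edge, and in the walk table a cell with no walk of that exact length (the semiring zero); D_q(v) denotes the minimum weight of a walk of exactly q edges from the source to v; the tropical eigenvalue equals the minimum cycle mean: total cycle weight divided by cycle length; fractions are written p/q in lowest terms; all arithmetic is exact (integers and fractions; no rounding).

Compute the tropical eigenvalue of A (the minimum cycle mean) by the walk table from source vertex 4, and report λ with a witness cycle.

q=0: [∞, ∞, ∞, 0]
q=1: [15, 5, 1, 7]
q=2: [-7, 3, 6, 12]
q=3: [-2, 8, 2, -10]
q=4: [-6, -5, -9, -5]
Optimal cycle mean attained by: cycle 1->4->3->1, total (-3) + 1 + (-8), length 3.
Answer: λ = -10/3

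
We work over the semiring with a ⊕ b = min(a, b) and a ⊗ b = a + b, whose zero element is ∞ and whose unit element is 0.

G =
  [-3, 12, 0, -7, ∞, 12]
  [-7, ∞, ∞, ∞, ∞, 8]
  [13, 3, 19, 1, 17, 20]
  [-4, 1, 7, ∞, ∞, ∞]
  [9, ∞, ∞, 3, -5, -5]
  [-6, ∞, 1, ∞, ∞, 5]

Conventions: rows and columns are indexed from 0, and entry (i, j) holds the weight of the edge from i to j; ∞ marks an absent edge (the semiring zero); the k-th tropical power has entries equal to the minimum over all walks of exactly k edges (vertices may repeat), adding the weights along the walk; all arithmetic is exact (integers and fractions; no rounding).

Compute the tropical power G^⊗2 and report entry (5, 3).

G^⊗2:
  [-11, -6, -3, -10, 17, 9]
  [-10, 5, -7, -14, ∞, 5]
  [-4, 2, 8, 6, 12, 11]
  [-7, 8, -4, -11, 24, 8]
  [-11, 4, -4, -2, -10, -10]
  [-9, 4, -6, -13, 18, 6]
Key observation: the optimum is the walk 5->0->3, with weight (-6) + (-7) = -13.
Optimal value attained by: walk 5->0->3.
Answer: (G^⊗2)[5][3] = -13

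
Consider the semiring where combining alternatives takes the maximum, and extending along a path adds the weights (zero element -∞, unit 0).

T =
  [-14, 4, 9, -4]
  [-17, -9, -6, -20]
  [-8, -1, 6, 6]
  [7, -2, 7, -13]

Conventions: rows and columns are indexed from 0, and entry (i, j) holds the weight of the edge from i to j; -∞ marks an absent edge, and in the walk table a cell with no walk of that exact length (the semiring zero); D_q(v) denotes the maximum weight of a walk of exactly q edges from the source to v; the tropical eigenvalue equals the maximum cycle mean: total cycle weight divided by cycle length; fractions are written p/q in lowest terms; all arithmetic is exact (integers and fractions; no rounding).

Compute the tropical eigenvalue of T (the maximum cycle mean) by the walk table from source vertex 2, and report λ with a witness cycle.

q=0: [-∞, -∞, 0, -∞]
q=1: [-8, -1, 6, 6]
q=2: [13, 5, 13, 12]
q=3: [19, 17, 22, 19]
q=4: [26, 23, 28, 28]
Optimal cycle mean attained by: cycle 0->2->3->0, total 9 + 6 + 7, length 3.
Answer: λ = 22/3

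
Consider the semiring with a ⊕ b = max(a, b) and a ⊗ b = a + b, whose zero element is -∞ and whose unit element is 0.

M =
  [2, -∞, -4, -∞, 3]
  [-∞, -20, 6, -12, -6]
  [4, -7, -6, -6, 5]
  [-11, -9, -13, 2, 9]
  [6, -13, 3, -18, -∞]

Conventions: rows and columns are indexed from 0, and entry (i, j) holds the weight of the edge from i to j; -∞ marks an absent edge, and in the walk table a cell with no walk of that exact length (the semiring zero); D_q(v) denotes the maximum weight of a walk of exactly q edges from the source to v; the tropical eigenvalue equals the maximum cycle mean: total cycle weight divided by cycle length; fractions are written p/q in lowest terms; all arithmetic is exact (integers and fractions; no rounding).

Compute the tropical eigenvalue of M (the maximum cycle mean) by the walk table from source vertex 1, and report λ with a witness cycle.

q=0: [-∞, 0, -∞, -∞, -∞]
q=1: [-∞, -20, 6, -12, -6]
q=2: [10, -1, 0, 0, 11]
q=3: [17, -2, 14, 2, 13]
q=4: [19, 7, 16, 8, 20]
q=5: [26, 9, 23, 10, 22]
Optimal cycle mean attained by: cycle 0->4->0, total 3 + 6, length 2.
Answer: λ = 9/2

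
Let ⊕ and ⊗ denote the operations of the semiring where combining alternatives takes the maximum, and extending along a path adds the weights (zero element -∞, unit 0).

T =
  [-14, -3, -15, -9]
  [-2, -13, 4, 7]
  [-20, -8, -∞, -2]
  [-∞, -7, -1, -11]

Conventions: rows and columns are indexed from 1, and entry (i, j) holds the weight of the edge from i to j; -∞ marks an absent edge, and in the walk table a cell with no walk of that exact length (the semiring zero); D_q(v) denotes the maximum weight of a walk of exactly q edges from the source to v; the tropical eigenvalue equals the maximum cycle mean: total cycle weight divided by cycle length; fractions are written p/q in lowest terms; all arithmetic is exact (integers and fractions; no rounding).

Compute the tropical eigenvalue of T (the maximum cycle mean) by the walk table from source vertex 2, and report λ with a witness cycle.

q=0: [-∞, 0, -∞, -∞]
q=1: [-2, -13, 4, 7]
q=2: [-15, 0, 6, 2]
q=3: [-2, -2, 4, 7]
q=4: [-4, 0, 6, 5]
Optimal cycle mean attained by: cycle 2->4->2, total 7 + (-7), length 2.
Answer: λ = 0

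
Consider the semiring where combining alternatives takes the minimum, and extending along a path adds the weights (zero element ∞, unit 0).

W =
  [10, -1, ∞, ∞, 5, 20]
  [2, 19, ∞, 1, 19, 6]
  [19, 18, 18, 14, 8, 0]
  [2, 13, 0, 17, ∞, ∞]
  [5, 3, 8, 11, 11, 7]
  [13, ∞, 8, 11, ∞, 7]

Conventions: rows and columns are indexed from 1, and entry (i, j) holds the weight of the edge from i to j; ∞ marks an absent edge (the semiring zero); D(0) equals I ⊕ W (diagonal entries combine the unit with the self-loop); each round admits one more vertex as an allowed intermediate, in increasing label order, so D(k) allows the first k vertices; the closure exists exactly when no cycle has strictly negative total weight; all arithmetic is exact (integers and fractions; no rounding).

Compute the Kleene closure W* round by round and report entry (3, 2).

D(0):
  [0, -1, ∞, ∞, 5, 20]
  [2, 0, ∞, 1, 19, 6]
  [19, 18, 0, 14, 8, 0]
  [2, 13, 0, 0, ∞, ∞]
  [5, 3, 8, 11, 0, 7]
  [13, ∞, 8, 11, ∞, 0]
D(1):
  [0, -1, ∞, ∞, 5, 20]
  [2, 0, ∞, 1, 7, 6]
  [19, 18, 0, 14, 8, 0]
  [2, 1, 0, 0, 7, 22]
  [5, 3, 8, 11, 0, 7]
  [13, 12, 8, 11, 18, 0]
D(2):
  [0, -1, ∞, 0, 5, 5]
  [2, 0, ∞, 1, 7, 6]
  [19, 18, 0, 14, 8, 0]
  [2, 1, 0, 0, 7, 7]
  [5, 3, 8, 4, 0, 7]
  [13, 12, 8, 11, 18, 0]
D(3):
  [0, -1, ∞, 0, 5, 5]
  [2, 0, ∞, 1, 7, 6]
  [19, 18, 0, 14, 8, 0]
  [2, 1, 0, 0, 7, 0]
  [5, 3, 8, 4, 0, 7]
  [13, 12, 8, 11, 16, 0]
D(4):
  [0, -1, 0, 0, 5, 0]
  [2, 0, 1, 1, 7, 1]
  [16, 15, 0, 14, 8, 0]
  [2, 1, 0, 0, 7, 0]
  [5, 3, 4, 4, 0, 4]
  [13, 12, 8, 11, 16, 0]
D(5):
  [0, -1, 0, 0, 5, 0]
  [2, 0, 1, 1, 7, 1]
  [13, 11, 0, 12, 8, 0]
  [2, 1, 0, 0, 7, 0]
  [5, 3, 4, 4, 0, 4]
  [13, 12, 8, 11, 16, 0]
D(6):
  [0, -1, 0, 0, 5, 0]
  [2, 0, 1, 1, 7, 1]
  [13, 11, 0, 11, 8, 0]
  [2, 1, 0, 0, 7, 0]
  [5, 3, 4, 4, 0, 4]
  [13, 12, 8, 11, 16, 0]
Answer: W*[3][2] = 11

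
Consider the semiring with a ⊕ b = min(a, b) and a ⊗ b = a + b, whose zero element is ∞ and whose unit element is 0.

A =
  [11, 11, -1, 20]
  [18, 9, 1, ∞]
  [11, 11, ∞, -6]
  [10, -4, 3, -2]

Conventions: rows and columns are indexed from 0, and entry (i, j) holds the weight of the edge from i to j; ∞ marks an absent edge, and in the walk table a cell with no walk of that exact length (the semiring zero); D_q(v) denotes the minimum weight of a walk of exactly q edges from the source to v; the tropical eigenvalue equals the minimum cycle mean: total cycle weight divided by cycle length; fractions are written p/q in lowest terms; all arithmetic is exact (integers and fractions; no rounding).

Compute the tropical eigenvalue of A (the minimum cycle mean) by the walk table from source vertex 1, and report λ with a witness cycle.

q=0: [∞, 0, ∞, ∞]
q=1: [18, 9, 1, ∞]
q=2: [12, 12, 10, -5]
q=3: [5, -9, -2, -7]
q=4: [3, -11, -8, -9]
Optimal cycle mean attained by: cycle 1->2->3->1, total 1 + (-6) + (-4), length 3.
Answer: λ = -3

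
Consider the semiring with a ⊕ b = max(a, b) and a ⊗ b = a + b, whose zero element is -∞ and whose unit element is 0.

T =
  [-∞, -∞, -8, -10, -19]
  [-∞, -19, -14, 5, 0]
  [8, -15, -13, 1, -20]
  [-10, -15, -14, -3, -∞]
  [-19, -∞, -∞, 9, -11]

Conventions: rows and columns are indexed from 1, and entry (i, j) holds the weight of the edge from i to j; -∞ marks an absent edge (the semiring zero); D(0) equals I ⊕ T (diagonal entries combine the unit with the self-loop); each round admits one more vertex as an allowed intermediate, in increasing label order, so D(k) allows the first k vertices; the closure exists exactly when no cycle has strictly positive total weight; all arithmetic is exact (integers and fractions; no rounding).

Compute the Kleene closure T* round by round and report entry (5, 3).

D(0):
  [0, -∞, -8, -10, -19]
  [-∞, 0, -14, 5, 0]
  [8, -15, 0, 1, -20]
  [-10, -15, -14, 0, -∞]
  [-19, -∞, -∞, 9, 0]
D(1):
  [0, -∞, -8, -10, -19]
  [-∞, 0, -14, 5, 0]
  [8, -15, 0, 1, -11]
  [-10, -15, -14, 0, -29]
  [-19, -∞, -27, 9, 0]
D(2):
  [0, -∞, -8, -10, -19]
  [-∞, 0, -14, 5, 0]
  [8, -15, 0, 1, -11]
  [-10, -15, -14, 0, -15]
  [-19, -∞, -27, 9, 0]
D(3):
  [0, -23, -8, -7, -19]
  [-6, 0, -14, 5, 0]
  [8, -15, 0, 1, -11]
  [-6, -15, -14, 0, -15]
  [-19, -42, -27, 9, 0]
D(4):
  [0, -22, -8, -7, -19]
  [-1, 0, -9, 5, 0]
  [8, -14, 0, 1, -11]
  [-6, -15, -14, 0, -15]
  [3, -6, -5, 9, 0]
D(5):
  [0, -22, -8, -7, -19]
  [3, 0, -5, 9, 0]
  [8, -14, 0, 1, -11]
  [-6, -15, -14, 0, -15]
  [3, -6, -5, 9, 0]
Answer: T*[5][3] = -5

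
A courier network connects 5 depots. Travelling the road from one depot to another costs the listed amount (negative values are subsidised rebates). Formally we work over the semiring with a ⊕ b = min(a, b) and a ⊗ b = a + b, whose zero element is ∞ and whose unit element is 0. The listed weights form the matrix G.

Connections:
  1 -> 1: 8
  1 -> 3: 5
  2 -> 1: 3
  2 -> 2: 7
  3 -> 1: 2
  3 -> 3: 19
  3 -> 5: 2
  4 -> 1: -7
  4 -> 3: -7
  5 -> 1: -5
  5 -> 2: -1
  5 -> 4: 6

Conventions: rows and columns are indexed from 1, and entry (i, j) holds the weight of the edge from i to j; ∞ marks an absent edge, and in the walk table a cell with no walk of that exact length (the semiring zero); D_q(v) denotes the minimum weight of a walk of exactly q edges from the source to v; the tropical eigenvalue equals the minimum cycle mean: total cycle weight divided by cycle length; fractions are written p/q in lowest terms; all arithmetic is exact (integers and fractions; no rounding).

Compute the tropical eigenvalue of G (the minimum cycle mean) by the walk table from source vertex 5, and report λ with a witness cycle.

q=0: [∞, ∞, ∞, ∞, 0]
q=1: [-5, -1, ∞, 6, ∞]
q=2: [-1, 6, -1, ∞, ∞]
q=3: [1, 13, 4, ∞, 1]
q=4: [-4, 0, 6, 7, 6]
q=5: [0, 5, 0, 12, 8]
Optimal cycle mean attained by: cycle 3->5->4->3, total 2 + 6 + (-7), length 3.
Answer: λ = 1/3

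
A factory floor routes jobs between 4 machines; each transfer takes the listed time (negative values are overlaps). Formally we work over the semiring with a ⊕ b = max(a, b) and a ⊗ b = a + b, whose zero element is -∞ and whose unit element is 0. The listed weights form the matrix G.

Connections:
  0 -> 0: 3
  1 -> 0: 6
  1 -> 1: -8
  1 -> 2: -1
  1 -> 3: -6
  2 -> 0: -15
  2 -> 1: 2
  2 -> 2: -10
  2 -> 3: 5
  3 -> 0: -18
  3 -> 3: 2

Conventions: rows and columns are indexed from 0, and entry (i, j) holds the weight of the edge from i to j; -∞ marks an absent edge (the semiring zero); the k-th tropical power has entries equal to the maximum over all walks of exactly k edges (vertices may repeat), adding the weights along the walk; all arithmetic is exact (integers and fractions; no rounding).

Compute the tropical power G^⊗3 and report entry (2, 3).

G^⊗2:
  [6, -∞, -∞, -∞]
  [9, 1, -9, 4]
  [8, -6, 1, 7]
  [-15, -∞, -∞, 4]
G^⊗3:
  [9, -∞, -∞, -∞]
  [12, -7, 0, 6]
  [11, 3, -7, 9]
  [-12, -∞, -∞, 6]
Key observation: the optimum is the walk 2->3->3->3, with weight 5 + 2 + 2 = 9.
Optimal value attained by: walk 2->3->3->3.
Answer: (G^⊗3)[2][3] = 9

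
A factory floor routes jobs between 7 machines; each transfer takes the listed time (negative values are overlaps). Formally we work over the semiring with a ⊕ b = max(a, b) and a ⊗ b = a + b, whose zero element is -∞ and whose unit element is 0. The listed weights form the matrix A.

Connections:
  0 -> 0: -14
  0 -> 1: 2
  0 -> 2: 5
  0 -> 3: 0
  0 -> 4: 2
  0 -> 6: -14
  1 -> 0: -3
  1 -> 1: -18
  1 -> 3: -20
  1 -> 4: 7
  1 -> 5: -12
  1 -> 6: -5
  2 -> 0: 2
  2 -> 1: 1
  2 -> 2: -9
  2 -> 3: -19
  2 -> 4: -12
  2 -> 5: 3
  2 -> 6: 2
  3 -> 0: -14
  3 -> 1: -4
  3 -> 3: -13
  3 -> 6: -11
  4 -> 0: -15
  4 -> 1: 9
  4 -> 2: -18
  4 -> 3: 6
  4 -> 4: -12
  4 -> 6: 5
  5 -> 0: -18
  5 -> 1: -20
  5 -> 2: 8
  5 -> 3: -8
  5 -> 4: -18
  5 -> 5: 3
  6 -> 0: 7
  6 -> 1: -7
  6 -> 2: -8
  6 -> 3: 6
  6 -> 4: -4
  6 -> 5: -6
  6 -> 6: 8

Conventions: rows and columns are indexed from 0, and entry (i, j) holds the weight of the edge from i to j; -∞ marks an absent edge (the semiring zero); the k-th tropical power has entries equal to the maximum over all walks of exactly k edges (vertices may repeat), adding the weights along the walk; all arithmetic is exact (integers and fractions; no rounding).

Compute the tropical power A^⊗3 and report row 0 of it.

A^⊗2:
  [7, 11, -4, 8, 9, 8, 7]
  [2, 16, 2, 13, -1, -9, 12]
  [9, 4, 11, 8, 8, 6, 10]
  [-4, -12, -9, -5, 3, -16, -3]
  [12, 2, -3, 11, 16, -1, 13]
  [10, 9, 11, -5, -4, 11, 10]
  [15, 9, 12, 14, 9, 2, 16]
A^⊗3:
  [14, 18, 16, 15, 18, 11, 15]
  [19, 9, 7, 18, 23, 6, 20]
  [17, 17, 14, 16, 11, 14, 18]
  [4, 12, 1, 9, -2, -6, 8]
  [20, 25, 17, 22, 14, 7, 21]
  [17, 12, 19, 16, 16, 14, 18]
  [23, 18, 20, 22, 17, 15, 24]
Answer: row 0 of A^⊗3 = [14, 18, 16, 15, 18, 11, 15]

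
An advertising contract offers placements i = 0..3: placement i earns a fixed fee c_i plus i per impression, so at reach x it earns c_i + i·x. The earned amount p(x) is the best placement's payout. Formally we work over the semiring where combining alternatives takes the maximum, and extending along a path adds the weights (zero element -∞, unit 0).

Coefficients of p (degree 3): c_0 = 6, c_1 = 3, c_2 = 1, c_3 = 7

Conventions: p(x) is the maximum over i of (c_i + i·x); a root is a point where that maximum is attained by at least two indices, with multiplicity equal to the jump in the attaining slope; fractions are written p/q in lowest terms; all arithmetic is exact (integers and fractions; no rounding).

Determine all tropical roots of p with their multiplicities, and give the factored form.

hull edge (i=0, c=6) to (i=3, c=7): slope 1/3, span 3
Factored form: p(x) = 7 ⊗ (x ⊕ (-1/3)) ⊗ (x ⊕ (-1/3)) ⊗ (x ⊕ (-1/3))
Answer: roots = -1/3 (mult 3)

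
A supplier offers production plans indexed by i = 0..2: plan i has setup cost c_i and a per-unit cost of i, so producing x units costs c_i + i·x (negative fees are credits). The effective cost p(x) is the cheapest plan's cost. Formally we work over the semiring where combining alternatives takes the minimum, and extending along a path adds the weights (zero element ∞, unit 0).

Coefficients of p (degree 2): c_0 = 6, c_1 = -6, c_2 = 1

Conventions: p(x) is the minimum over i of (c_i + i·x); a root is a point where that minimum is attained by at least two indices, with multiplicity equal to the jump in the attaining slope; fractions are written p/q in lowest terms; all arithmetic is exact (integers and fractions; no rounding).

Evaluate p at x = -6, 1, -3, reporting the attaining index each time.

p(-6) = min(6+0·(-6)=6, -6+1·(-6)=-12, 1+2·(-6)=-11) = -12 (attained by i=1)
p(1) = min(6+0·1=6, -6+1·1=-5, 1+2·1=3) = -5 (attained by i=1)
p(-3) = min(6+0·(-3)=6, -6+1·(-3)=-9, 1+2·(-3)=-5) = -9 (attained by i=1)
Answer: p(-6) = -12; p(1) = -5; p(-3) = -9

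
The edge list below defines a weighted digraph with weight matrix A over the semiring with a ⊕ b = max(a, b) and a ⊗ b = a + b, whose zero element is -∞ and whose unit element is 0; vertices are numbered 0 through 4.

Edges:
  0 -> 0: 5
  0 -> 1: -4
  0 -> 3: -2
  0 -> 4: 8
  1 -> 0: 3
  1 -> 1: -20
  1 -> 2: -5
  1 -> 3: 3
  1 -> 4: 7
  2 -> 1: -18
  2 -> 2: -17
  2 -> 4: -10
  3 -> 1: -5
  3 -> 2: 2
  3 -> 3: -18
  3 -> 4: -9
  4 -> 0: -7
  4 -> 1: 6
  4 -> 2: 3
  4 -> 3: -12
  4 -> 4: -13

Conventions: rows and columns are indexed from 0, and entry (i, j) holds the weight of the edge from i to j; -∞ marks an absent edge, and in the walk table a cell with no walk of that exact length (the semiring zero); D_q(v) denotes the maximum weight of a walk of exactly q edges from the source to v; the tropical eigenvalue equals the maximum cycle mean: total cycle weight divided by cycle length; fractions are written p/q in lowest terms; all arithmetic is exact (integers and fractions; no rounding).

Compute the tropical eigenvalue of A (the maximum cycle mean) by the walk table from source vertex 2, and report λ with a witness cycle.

q=0: [-∞, -∞, 0, -∞, -∞]
q=1: [-∞, -18, -17, -∞, -10]
q=2: [-15, -4, -7, -15, -11]
q=3: [-1, -5, -8, -1, 3]
q=4: [4, 9, 6, -2, 7]
q=5: [12, 13, 10, 12, 16]
Optimal cycle mean attained by: cycle 1->4->1, total 7 + 6, length 2.
Answer: λ = 13/2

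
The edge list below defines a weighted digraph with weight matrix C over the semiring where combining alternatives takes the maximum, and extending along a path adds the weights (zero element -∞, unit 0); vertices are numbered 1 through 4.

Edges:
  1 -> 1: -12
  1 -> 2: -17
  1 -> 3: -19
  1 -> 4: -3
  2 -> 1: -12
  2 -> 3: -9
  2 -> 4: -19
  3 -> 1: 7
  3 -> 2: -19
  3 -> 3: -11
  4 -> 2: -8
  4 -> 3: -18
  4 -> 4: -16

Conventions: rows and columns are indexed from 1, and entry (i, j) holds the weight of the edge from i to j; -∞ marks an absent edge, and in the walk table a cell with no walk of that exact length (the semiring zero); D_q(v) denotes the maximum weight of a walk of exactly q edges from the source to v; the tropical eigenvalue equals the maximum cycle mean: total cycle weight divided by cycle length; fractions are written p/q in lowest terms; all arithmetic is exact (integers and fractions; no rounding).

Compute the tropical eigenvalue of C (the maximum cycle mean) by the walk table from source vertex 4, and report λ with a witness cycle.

q=0: [-∞, -∞, -∞, 0]
q=1: [-∞, -8, -18, -16]
q=2: [-11, -24, -17, -27]
q=3: [-10, -28, -28, -14]
q=4: [-21, -22, -29, -13]
Optimal cycle mean attained by: cycle 1->4->2->3->1, total (-3) + (-8) + (-9) + 7, length 4.
Answer: λ = -13/4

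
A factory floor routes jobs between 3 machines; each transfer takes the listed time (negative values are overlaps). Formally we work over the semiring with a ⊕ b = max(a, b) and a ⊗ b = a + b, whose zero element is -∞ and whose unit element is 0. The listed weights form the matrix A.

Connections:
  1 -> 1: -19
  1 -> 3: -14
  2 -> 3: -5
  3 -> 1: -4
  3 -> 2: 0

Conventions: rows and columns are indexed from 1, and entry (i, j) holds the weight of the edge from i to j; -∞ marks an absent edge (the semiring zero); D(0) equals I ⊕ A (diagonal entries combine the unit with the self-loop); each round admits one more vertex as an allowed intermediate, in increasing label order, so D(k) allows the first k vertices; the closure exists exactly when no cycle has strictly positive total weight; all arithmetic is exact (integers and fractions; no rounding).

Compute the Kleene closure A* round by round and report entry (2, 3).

D(0):
  [0, -∞, -14]
  [-∞, 0, -5]
  [-4, 0, 0]
D(1):
  [0, -∞, -14]
  [-∞, 0, -5]
  [-4, 0, 0]
D(2):
  [0, -∞, -14]
  [-∞, 0, -5]
  [-4, 0, 0]
D(3):
  [0, -14, -14]
  [-9, 0, -5]
  [-4, 0, 0]
Answer: A*[2][3] = -5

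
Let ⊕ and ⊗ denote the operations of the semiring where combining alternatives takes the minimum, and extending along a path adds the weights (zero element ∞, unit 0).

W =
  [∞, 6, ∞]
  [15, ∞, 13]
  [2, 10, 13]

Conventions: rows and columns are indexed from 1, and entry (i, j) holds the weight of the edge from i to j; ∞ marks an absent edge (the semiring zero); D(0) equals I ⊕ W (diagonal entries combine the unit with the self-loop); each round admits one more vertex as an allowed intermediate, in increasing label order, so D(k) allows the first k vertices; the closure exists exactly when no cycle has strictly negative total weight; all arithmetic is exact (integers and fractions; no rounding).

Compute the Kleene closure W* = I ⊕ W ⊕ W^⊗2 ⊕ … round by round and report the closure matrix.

D(0):
  [0, 6, ∞]
  [15, 0, 13]
  [2, 10, 0]
D(1):
  [0, 6, ∞]
  [15, 0, 13]
  [2, 8, 0]
D(2):
  [0, 6, 19]
  [15, 0, 13]
  [2, 8, 0]
D(3):
  [0, 6, 19]
  [15, 0, 13]
  [2, 8, 0]
Answer: W* = [[0, 6, 19], [15, 0, 13], [2, 8, 0]]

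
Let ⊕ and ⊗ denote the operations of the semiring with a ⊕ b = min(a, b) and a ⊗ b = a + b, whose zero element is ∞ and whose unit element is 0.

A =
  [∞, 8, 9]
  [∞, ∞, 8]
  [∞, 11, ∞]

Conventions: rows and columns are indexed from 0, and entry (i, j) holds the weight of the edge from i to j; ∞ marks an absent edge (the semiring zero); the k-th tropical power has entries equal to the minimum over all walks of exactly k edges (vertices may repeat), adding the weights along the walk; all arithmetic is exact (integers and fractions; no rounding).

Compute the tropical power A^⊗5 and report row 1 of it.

A^⊗2:
  [∞, 20, 16]
  [∞, 19, ∞]
  [∞, ∞, 19]
A^⊗3:
  [∞, 27, 28]
  [∞, ∞, 27]
  [∞, 30, ∞]
A^⊗4:
  [∞, 39, 35]
  [∞, 38, ∞]
  [∞, ∞, 38]
A^⊗5:
  [∞, 46, 47]
  [∞, ∞, 46]
  [∞, 49, ∞]
Answer: row 1 of A^⊗5 = [∞, ∞, 46]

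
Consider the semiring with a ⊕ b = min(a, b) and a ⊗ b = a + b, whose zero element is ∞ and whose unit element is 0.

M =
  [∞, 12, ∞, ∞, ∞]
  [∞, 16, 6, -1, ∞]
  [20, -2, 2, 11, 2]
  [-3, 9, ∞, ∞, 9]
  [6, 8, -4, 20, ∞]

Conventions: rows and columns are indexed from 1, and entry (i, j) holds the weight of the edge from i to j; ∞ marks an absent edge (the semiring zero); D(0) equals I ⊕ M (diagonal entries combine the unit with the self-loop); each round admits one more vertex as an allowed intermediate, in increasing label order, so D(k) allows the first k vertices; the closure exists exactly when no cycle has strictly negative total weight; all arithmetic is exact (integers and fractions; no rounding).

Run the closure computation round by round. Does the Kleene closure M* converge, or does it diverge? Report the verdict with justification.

D(0):
  [0, 12, ∞, ∞, ∞]
  [∞, 0, 6, -1, ∞]
  [20, -2, 0, 11, 2]
  [-3, 9, ∞, 0, 9]
  [6, 8, -4, 20, 0]
D(1):
  [0, 12, ∞, ∞, ∞]
  [∞, 0, 6, -1, ∞]
  [20, -2, 0, 11, 2]
  [-3, 9, ∞, 0, 9]
  [6, 8, -4, 20, 0]
D(2):
  [0, 12, 18, 11, ∞]
  [∞, 0, 6, -1, ∞]
  [20, -2, 0, -3, 2]
  [-3, 9, 15, 0, 9]
  [6, 8, -4, 7, 0]
Detection: at round 3, diagonal entry (5, 5) turns strictly negative.
Key observation: the cycle 5->3->5 has total weight (-4) + 2, which is strictly negative.
Answer: DIVERGES — negative cycle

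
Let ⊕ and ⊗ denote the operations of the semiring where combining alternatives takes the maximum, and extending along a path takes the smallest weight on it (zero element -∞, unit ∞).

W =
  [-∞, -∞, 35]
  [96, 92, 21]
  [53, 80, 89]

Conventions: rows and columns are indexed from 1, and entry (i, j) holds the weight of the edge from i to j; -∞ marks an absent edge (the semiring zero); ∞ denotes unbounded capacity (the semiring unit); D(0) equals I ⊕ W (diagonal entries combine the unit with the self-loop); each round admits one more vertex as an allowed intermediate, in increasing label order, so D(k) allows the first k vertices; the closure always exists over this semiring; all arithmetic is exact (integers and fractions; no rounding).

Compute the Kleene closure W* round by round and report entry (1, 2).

D(0):
  [∞, -∞, 35]
  [96, ∞, 21]
  [53, 80, ∞]
D(1):
  [∞, -∞, 35]
  [96, ∞, 35]
  [53, 80, ∞]
D(2):
  [∞, -∞, 35]
  [96, ∞, 35]
  [80, 80, ∞]
D(3):
  [∞, 35, 35]
  [96, ∞, 35]
  [80, 80, ∞]
Answer: W*[1][2] = 35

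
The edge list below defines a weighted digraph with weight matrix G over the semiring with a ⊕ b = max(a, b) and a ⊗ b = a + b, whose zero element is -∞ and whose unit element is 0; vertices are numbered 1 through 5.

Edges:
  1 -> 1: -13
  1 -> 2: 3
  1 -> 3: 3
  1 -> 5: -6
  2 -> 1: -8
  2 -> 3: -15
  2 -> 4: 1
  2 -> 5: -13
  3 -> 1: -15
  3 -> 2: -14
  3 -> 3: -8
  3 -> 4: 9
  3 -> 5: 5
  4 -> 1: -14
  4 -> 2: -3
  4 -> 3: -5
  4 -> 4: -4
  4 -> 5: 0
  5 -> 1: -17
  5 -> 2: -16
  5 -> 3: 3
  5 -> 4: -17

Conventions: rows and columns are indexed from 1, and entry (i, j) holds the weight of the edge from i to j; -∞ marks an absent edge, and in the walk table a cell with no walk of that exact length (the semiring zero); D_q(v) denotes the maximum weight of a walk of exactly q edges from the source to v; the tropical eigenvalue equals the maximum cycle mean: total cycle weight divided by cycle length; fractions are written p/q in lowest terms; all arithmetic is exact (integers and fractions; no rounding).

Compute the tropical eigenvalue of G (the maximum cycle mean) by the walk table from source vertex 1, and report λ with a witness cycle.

q=0: [0, -∞, -∞, -∞, -∞]
q=1: [-13, 3, 3, -∞, -6]
q=2: [-5, -10, -3, 12, 8]
q=3: [-2, 9, 11, 8, 12]
q=4: [1, 5, 15, 20, 16]
q=5: [6, 17, 19, 24, 20]
Optimal cycle mean attained by: cycle 3->4->5->3, total 9 + 0 + 3, length 3.
Answer: λ = 4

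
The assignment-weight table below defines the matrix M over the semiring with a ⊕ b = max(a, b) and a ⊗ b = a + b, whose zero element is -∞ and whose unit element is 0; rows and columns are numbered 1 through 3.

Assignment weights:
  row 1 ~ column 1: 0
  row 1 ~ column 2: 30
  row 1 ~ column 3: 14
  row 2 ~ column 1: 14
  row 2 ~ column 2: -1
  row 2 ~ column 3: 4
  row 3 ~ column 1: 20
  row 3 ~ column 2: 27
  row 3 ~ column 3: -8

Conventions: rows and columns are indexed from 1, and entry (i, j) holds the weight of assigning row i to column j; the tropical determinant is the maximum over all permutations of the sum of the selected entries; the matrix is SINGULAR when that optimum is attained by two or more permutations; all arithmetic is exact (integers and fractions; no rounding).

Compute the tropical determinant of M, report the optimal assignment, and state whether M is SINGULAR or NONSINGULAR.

σ = (1, 2, 3): 0 + (-1) + (-8) = -9
σ = (1, 3, 2): 0 + 4 + 27 = 31
σ = (2, 1, 3): 30 + 14 + (-8) = 36
σ = (2, 3, 1): 30 + 4 + 20 = 54
σ = (3, 1, 2): 14 + 14 + 27 = 55
σ = (3, 2, 1): 14 + (-1) + 20 = 33
Optimal value attained by: σ = (3, 1, 2).
Answer: det⊕(M) = 55; verdict: NONSINGULAR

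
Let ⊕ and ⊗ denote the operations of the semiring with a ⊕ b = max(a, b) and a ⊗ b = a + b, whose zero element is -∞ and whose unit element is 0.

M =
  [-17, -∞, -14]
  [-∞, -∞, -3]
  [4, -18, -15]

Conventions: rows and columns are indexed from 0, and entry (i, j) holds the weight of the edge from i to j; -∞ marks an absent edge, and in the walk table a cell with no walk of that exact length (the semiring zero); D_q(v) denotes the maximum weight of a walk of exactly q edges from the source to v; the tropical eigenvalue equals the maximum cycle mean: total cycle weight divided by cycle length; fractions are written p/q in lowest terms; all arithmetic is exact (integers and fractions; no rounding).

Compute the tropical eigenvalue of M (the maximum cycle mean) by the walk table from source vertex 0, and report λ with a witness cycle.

q=0: [0, -∞, -∞]
q=1: [-17, -∞, -14]
q=2: [-10, -32, -29]
q=3: [-25, -47, -24]
Optimal cycle mean attained by: cycle 0->2->0, total (-14) + 4, length 2.
Answer: λ = -5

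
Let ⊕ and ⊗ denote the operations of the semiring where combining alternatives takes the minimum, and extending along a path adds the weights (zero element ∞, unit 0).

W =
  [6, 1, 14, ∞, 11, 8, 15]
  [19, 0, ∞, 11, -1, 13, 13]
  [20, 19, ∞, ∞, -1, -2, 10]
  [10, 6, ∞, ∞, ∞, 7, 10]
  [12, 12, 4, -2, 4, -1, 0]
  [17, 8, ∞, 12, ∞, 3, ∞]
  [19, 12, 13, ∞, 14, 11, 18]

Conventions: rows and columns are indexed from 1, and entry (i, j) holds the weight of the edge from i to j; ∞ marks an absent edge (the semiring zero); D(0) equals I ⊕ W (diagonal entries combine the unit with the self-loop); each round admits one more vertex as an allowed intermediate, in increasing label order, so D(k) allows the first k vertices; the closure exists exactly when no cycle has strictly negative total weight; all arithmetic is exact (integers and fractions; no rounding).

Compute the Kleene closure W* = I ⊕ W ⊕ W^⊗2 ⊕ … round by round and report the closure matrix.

D(0):
  [0, 1, 14, ∞, 11, 8, 15]
  [19, 0, ∞, 11, -1, 13, 13]
  [20, 19, 0, ∞, -1, -2, 10]
  [10, 6, ∞, 0, ∞, 7, 10]
  [12, 12, 4, -2, 0, -1, 0]
  [17, 8, ∞, 12, ∞, 0, ∞]
  [19, 12, 13, ∞, 14, 11, 0]
D(1):
  [0, 1, 14, ∞, 11, 8, 15]
  [19, 0, 33, 11, -1, 13, 13]
  [20, 19, 0, ∞, -1, -2, 10]
  [10, 6, 24, 0, 21, 7, 10]
  [12, 12, 4, -2, 0, -1, 0]
  [17, 8, 31, 12, 28, 0, 32]
  [19, 12, 13, ∞, 14, 11, 0]
D(2):
  [0, 1, 14, 12, 0, 8, 14]
  [19, 0, 33, 11, -1, 13, 13]
  [20, 19, 0, 30, -1, -2, 10]
  [10, 6, 24, 0, 5, 7, 10]
  [12, 12, 4, -2, 0, -1, 0]
  [17, 8, 31, 12, 7, 0, 21]
  [19, 12, 13, 23, 11, 11, 0]
D(3):
  [0, 1, 14, 12, 0, 8, 14]
  [19, 0, 33, 11, -1, 13, 13]
  [20, 19, 0, 30, -1, -2, 10]
  [10, 6, 24, 0, 5, 7, 10]
  [12, 12, 4, -2, 0, -1, 0]
  [17, 8, 31, 12, 7, 0, 21]
  [19, 12, 13, 23, 11, 11, 0]
D(4):
  [0, 1, 14, 12, 0, 8, 14]
  [19, 0, 33, 11, -1, 13, 13]
  [20, 19, 0, 30, -1, -2, 10]
  [10, 6, 24, 0, 5, 7, 10]
  [8, 4, 4, -2, 0, -1, 0]
  [17, 8, 31, 12, 7, 0, 21]
  [19, 12, 13, 23, 11, 11, 0]
D(5):
  [0, 1, 4, -2, 0, -1, 0]
  [7, 0, 3, -3, -1, -2, -1]
  [7, 3, 0, -3, -1, -2, -1]
  [10, 6, 9, 0, 5, 4, 5]
  [8, 4, 4, -2, 0, -1, 0]
  [15, 8, 11, 5, 7, 0, 7]
  [19, 12, 13, 9, 11, 10, 0]
D(6):
  [0, 1, 4, -2, 0, -1, 0]
  [7, 0, 3, -3, -1, -2, -1]
  [7, 3, 0, -3, -1, -2, -1]
  [10, 6, 9, 0, 5, 4, 5]
  [8, 4, 4, -2, 0, -1, 0]
  [15, 8, 11, 5, 7, 0, 7]
  [19, 12, 13, 9, 11, 10, 0]
D(7):
  [0, 1, 4, -2, 0, -1, 0]
  [7, 0, 3, -3, -1, -2, -1]
  [7, 3, 0, -3, -1, -2, -1]
  [10, 6, 9, 0, 5, 4, 5]
  [8, 4, 4, -2, 0, -1, 0]
  [15, 8, 11, 5, 7, 0, 7]
  [19, 12, 13, 9, 11, 10, 0]
Answer: W* = [[0, 1, 4, -2, 0, -1, 0], [7, 0, 3, -3, -1, -2, -1], [7, 3, 0, -3, -1, -2, -1], [10, 6, 9, 0, 5, 4, 5], [8, 4, 4, -2, 0, -1, 0], [15, 8, 11, 5, 7, 0, 7], [19, 12, 13, 9, 11, 10, 0]]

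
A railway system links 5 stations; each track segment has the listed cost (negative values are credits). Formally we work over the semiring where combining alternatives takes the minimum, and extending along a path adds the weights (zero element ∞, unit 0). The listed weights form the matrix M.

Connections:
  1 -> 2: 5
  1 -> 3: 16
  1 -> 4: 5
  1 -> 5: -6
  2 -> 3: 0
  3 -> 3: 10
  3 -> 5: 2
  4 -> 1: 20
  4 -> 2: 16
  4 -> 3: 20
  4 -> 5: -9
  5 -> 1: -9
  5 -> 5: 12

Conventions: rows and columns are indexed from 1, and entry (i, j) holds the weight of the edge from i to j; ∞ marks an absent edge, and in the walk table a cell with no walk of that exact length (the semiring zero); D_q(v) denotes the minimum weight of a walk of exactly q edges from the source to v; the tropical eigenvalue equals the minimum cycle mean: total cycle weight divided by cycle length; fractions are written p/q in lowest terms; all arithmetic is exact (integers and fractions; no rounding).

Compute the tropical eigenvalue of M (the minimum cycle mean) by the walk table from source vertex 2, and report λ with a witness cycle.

q=0: [∞, 0, ∞, ∞, ∞]
q=1: [∞, ∞, 0, ∞, ∞]
q=2: [∞, ∞, 10, ∞, 2]
q=3: [-7, ∞, 20, ∞, 12]
q=4: [3, -2, 9, -2, -13]
q=5: [-22, 8, -2, 8, -11]
Optimal cycle mean attained by: cycle 1->5->1, total (-6) + (-9), length 2.
Answer: λ = -15/2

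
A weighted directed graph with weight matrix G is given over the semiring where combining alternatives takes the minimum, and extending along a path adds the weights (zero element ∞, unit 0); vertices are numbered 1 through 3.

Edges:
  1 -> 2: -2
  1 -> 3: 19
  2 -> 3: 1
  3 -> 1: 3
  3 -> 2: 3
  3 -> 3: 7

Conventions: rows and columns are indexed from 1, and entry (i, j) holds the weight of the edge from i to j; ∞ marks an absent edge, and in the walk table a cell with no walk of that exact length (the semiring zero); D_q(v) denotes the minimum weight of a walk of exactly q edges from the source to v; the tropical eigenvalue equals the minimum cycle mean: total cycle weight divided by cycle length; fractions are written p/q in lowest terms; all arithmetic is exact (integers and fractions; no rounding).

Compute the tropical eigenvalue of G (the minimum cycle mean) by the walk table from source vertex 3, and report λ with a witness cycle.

q=0: [∞, ∞, 0]
q=1: [3, 3, 7]
q=2: [10, 1, 4]
q=3: [7, 7, 2]
Optimal cycle mean attained by: cycle 1->2->3->1, total (-2) + 1 + 3, length 3.
Answer: λ = 2/3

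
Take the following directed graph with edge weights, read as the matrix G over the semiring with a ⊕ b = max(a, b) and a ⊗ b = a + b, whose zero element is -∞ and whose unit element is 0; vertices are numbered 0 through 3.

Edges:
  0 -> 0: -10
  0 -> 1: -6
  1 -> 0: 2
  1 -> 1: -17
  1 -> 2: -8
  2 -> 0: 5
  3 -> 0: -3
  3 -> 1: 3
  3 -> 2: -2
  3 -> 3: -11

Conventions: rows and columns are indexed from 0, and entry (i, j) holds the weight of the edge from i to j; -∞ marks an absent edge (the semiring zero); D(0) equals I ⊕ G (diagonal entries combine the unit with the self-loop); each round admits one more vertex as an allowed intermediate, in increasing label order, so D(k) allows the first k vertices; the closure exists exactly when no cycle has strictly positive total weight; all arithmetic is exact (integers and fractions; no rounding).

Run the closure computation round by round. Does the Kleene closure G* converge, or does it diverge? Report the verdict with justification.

D(0):
  [0, -6, -∞, -∞]
  [2, 0, -8, -∞]
  [5, -∞, 0, -∞]
  [-3, 3, -2, 0]
D(1):
  [0, -6, -∞, -∞]
  [2, 0, -8, -∞]
  [5, -1, 0, -∞]
  [-3, 3, -2, 0]
D(2):
  [0, -6, -14, -∞]
  [2, 0, -8, -∞]
  [5, -1, 0, -∞]
  [5, 3, -2, 0]
D(3):
  [0, -6, -14, -∞]
  [2, 0, -8, -∞]
  [5, -1, 0, -∞]
  [5, 3, -2, 0]
D(4):
  [0, -6, -14, -∞]
  [2, 0, -8, -∞]
  [5, -1, 0, -∞]
  [5, 3, -2, 0]
Key observation: every diagonal entry stays at the unit through all rounds, so no improving cycle exists.
Answer: CONVERGES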